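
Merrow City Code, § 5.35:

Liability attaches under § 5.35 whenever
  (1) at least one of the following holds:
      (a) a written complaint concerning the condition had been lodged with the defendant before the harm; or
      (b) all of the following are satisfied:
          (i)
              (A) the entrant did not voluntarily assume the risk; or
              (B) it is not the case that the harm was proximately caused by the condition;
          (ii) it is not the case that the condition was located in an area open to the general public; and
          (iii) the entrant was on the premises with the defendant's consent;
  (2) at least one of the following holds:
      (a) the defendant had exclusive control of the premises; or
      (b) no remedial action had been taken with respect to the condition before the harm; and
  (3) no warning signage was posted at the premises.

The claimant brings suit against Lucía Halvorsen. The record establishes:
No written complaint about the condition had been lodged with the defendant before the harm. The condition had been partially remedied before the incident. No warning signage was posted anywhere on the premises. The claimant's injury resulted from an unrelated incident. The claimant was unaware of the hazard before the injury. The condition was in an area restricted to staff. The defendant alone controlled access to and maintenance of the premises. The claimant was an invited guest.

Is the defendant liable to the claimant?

(a) complaint lodged — fails.
(A) no assumed risk — met.
(B) not (proximate cause) — satisfied.
(i) = T OR T = true.
(ii) not (public area) — met.
(iii) consent to enter — met.
(b) = T AND T AND T = true.
(1): F OR T → true.
(a) exclusive control — holds.
(b) no remedial action — not met.
(2): T OR F → true.
(3) no signage posted — satisfied.
So Overall is satisfied (T AND T AND T).

Yes — liable.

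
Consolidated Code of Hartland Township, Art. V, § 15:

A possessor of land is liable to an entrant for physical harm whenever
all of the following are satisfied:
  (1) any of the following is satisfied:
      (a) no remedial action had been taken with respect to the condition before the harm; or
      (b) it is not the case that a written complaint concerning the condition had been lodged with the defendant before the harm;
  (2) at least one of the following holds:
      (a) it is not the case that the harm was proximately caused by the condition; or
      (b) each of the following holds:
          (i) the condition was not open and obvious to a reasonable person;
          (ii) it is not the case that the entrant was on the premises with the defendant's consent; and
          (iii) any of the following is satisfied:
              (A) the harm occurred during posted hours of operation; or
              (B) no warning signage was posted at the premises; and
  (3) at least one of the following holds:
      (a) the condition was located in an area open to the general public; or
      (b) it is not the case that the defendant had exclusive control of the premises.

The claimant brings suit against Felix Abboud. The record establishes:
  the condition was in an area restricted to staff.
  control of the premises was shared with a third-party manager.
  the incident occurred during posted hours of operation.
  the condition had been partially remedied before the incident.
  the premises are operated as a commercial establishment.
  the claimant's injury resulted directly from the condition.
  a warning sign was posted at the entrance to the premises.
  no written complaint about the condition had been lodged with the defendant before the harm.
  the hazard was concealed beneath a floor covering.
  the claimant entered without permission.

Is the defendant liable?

Yes — liable.

(a) no remedial action — fails.
(b) not (complaint lodged) — met.
(1): F OR T → true.
(a) not (proximate cause) — not satisfied.
(i) not open/obvious — met.
(ii) not (consent to enter) — met.
(A) during posted hours — holds.
(B) no signage posted — not satisfied.
(iii) = T OR F = true.
(b) = T AND T AND T = true.
So (2) is satisfied (F OR T).
(a) public area — not met.
(b) not (exclusive control) — met.
(3) = F OR T = true.
Overall: T AND T AND T → true.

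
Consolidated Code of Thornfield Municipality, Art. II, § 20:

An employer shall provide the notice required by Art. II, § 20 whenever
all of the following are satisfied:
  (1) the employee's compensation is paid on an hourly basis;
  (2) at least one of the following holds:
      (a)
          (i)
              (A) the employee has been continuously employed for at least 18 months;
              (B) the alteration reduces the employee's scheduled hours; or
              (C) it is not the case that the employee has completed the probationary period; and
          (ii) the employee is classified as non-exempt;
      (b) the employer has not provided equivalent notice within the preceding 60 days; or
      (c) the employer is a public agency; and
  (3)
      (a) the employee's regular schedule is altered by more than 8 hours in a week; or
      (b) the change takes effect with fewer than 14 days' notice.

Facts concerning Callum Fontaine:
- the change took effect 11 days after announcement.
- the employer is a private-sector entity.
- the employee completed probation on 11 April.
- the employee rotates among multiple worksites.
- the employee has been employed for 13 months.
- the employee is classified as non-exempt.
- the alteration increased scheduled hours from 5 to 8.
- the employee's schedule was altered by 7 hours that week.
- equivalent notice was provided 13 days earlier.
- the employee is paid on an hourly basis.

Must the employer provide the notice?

(1) hourly-paid — satisfied.
(A) tenure ≥ 18 mo. — fails.
(B) hours reduced — not satisfied.
(C) not (past probation) — not satisfied.
(i): F OR F OR F → false.
(ii) non-exempt — satisfied.
(a): F AND T → false.
(b) no recent notice — not met.
(c) public agency — not met.
(2): F OR F OR F → false.
(a) schedule shift > 8h — not satisfied.
(b) < 14 days' notice — met.
(3): F OR T → true.
Overall = T AND F AND T = false.

No — not required.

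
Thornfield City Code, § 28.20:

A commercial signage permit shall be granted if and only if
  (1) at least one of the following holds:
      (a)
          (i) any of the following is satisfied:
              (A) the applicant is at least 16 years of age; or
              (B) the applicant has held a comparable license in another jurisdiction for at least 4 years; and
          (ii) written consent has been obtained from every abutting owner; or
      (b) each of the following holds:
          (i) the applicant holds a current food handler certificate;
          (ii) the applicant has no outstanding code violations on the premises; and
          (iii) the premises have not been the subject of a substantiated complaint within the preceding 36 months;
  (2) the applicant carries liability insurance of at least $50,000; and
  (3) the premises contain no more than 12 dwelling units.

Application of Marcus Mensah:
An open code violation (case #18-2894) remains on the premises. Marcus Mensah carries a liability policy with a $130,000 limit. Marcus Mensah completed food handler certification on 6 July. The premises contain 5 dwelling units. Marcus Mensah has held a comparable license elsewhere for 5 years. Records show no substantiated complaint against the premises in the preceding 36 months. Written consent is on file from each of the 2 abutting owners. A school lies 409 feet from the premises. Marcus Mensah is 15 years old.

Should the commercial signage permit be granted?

(A) age ≥ 16 — not met.
(B) prior license ≥ 4 yr — satisfied.
So (i) is satisfied (F OR T).
(ii) all abutters consent — holds.
So (a) is satisfied (T AND T).
(i) food handler cert. — holds.
(ii) no code violations — fails.
(iii) no complaint in 36 mo. — met.
(b): T AND F AND T → false.
(1): T OR F → true.
(2) insurance ≥ $50,000 — satisfied.
(3) ≤ 12 units — satisfied.
So Overall is satisfied (T AND T AND T).

Yes — granted.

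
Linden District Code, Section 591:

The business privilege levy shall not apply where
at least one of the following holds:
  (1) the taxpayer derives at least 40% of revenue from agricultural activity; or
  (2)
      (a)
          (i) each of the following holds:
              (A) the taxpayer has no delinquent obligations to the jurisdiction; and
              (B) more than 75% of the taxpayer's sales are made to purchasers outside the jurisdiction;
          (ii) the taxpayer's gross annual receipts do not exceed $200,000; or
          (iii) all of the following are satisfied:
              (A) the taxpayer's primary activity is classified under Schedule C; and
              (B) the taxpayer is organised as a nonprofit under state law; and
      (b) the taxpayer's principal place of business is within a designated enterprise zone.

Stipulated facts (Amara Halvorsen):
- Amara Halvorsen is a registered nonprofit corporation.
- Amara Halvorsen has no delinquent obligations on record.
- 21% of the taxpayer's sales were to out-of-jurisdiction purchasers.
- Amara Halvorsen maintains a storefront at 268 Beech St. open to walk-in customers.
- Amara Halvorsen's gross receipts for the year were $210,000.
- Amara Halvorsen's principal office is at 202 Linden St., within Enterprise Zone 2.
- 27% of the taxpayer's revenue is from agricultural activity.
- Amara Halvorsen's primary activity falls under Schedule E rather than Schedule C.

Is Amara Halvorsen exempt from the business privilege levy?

No — not exempt.

(1) ≥40% agricultural — not met.
(A) no delinquency — met.
(B) >75% out-of-jur. sales — fails.
(i) = T AND F = false.
(ii) receipts ≤ $200,000 — not met.
(A) Schedule C activity — fails.
(B) nonprofit — met.
(iii): F AND T → false.
So (a) is not satisfied (F OR F OR F).
(b) in enterprise zone — met.
(2) = F AND T = false.
Overall = F OR F = false.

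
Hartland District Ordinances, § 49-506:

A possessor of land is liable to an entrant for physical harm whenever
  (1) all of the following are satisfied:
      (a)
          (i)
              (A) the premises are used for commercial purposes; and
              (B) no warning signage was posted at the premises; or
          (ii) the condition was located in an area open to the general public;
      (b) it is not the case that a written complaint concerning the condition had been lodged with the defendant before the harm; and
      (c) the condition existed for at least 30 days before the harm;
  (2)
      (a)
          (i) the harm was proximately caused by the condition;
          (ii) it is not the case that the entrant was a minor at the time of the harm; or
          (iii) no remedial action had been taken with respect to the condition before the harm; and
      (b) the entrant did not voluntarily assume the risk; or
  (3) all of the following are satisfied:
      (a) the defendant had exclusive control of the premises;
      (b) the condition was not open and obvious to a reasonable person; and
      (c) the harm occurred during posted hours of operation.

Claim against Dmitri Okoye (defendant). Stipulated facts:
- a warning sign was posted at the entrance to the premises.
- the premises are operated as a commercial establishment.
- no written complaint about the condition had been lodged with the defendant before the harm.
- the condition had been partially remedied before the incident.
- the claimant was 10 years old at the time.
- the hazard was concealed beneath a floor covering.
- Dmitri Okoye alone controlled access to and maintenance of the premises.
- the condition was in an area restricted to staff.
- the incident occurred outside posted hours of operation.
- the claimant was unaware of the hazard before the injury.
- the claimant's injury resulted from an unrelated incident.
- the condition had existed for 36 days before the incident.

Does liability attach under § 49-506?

No — not liable.

(A) commercial use — holds.
(B) no signage posted — not satisfied.
(i): T AND F → false.
(ii) public area — not met.
(a): F OR F → false.
(b) not (complaint lodged) — met.
(c) condition ≥30 days old — satisfied.
(1) = F AND T AND T = false.
(i) proximate cause — not met.
(ii) not (entrant a minor) — fails.
(iii) no remedial action — not met.
So (a) is not satisfied (F OR F OR F).
(b) no assumed risk — met.
So (2) is not satisfied (F AND T).
(a) exclusive control — holds.
(b) not open/obvious — holds.
(c) during posted hours — not met.
(3) = T AND T AND F = false.
Overall = F OR F OR F = false.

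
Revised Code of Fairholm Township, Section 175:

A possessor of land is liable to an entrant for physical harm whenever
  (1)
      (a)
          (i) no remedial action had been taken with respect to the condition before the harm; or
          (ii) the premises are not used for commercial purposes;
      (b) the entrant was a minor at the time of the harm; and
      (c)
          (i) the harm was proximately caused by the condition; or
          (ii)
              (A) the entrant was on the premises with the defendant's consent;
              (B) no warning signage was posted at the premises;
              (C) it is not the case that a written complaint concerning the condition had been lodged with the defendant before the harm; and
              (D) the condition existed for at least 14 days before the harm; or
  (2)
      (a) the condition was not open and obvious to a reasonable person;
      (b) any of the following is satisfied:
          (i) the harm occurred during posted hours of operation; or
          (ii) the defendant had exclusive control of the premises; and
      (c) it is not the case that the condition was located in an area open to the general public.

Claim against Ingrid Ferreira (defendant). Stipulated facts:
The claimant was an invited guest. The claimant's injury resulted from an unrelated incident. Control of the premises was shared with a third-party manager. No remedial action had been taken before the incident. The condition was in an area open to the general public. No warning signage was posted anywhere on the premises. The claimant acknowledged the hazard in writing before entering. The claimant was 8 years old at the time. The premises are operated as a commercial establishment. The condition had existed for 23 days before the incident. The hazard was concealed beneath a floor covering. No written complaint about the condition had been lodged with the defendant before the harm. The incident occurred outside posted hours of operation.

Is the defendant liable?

(i) no remedial action — holds.
(ii) not (commercial use) — not met.
(a) = T OR F = true.
(b) entrant a minor — met.
(i) proximate cause — not met.
(A) consent to enter — holds.
(B) no signage posted — satisfied.
(C) not (complaint lodged) — holds.
(D) condition ≥14 days old — met.
(ii): T AND T AND T AND T → true.
So (c) is satisfied (F OR T).
(1) = T AND T AND T = true.
(a) not open/obvious — holds.
(i) during posted hours — fails.
(ii) exclusive control — fails.
So (b) is not satisfied (F OR F).
(c) not (public area) — fails.
(2): T AND F AND F → false.
Overall = T OR F = true.

Yes — liable.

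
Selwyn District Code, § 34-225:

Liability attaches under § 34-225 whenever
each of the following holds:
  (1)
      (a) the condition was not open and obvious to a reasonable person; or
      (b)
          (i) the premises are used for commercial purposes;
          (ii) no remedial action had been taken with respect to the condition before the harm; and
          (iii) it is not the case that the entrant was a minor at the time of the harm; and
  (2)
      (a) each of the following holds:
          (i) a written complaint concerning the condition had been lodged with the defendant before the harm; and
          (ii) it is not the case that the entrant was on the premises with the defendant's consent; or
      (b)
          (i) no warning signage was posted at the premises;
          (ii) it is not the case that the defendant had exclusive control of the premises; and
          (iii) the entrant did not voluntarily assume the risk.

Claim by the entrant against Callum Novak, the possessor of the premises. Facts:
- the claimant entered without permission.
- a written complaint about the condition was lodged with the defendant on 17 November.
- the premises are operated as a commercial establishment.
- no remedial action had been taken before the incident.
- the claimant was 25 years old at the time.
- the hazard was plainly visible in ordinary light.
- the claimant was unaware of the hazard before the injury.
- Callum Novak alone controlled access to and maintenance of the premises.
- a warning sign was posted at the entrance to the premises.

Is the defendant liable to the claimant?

(a) not open/obvious — fails.
(i) commercial use — holds.
(ii) no remedial action — met.
(iii) not (entrant a minor) — satisfied.
(b) = T AND T AND T = true.
So (1) is satisfied (F OR T).
(i) complaint lodged — met.
(ii) not (consent to enter) — met.
So (a) is satisfied (T AND T).
(i) no signage posted — fails.
(ii) not (exclusive control) — not satisfied.
(iii) no assumed risk — holds.
(b) = F AND F AND T = false.
So (2) is satisfied (T OR F).
Overall: T AND T → true.

Yes — liable.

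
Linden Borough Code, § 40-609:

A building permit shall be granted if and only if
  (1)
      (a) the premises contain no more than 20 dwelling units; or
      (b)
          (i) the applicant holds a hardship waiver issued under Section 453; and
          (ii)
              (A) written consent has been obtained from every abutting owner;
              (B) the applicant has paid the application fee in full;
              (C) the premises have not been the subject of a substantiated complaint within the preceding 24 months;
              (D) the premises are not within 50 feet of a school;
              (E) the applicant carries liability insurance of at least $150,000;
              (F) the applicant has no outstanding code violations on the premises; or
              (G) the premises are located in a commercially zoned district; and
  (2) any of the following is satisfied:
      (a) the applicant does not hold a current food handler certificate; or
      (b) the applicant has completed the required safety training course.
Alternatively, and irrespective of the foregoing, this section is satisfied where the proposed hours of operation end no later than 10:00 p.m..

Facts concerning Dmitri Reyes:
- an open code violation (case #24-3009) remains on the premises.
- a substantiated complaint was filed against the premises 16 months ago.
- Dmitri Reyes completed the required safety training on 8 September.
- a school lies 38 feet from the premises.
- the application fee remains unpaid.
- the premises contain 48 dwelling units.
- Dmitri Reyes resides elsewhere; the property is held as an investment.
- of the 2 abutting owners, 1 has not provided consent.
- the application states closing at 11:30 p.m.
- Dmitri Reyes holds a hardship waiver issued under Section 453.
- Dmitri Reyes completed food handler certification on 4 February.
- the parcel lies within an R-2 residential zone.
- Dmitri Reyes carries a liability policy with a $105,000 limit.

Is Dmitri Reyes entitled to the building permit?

(a) ≤ 20 units — fails.
(i) hardship waiver — satisfied.
(A) all abutters consent — not satisfied.
(B) fee paid — not satisfied.
(C) no complaint in 24 mo. — fails.
(D) ≥50 ft from school — not met.
(E) insurance ≥ $150,000 — fails.
(F) no code violations — not satisfied.
(G) commercially zoned — fails.
So (ii) is not satisfied (F OR F OR F OR F OR F OR F OR F).
(b): T AND F → false.
(1) = F OR F = false.
(a) not (food handler cert.) — not satisfied.
(b) safety training — met.
(2): F OR T → true.
Overall = F AND T = false.
Exception (closes by 10 p.m.) — not satisfied.
Result: main false OR exception false → false.

No — denied.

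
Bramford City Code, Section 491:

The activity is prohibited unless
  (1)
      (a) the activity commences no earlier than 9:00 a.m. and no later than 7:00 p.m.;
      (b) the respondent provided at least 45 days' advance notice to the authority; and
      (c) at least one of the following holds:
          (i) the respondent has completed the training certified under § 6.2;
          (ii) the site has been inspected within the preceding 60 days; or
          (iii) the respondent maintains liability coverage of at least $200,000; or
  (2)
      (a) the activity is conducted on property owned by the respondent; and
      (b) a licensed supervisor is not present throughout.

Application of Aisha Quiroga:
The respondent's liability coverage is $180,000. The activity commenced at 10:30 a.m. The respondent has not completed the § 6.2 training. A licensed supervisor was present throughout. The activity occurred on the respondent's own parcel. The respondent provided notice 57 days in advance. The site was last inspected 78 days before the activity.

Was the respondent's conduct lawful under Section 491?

No — unlawful.

(a) start within hours — satisfied.
(b) ≥45 days' notice — satisfied.
(i) training certified — not satisfied.
(ii) site inspected — not satisfied.
(iii) coverage ≥ $200,000 — not met.
(c) = F OR F OR F = false.
(1): T AND T AND F → false.
(a) own property — satisfied.
(b) not (supervisor present) — not met.
(2): T AND F → false.
So Overall is not satisfied (F OR F).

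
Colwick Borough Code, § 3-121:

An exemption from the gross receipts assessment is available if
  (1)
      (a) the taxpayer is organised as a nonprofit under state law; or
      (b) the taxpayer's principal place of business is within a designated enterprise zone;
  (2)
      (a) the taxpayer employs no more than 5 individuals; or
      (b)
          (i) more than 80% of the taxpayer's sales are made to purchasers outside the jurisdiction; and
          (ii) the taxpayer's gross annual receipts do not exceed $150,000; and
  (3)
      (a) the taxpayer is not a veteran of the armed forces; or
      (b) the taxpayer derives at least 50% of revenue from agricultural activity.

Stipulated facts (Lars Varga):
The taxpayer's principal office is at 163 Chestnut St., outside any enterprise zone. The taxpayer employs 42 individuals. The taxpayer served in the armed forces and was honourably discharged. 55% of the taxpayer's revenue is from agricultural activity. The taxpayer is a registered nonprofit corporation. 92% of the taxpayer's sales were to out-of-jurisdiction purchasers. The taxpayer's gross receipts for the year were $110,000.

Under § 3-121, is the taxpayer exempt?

(a) nonprofit — holds.
(b) in enterprise zone — not satisfied.
(1) = T OR F = true.
(a) ≤ 5 employees — not met.
(i) >80% out-of-jur. sales — holds.
(ii) receipts ≤ $150,000 — met.
(b) = T AND T = true.
(2): F OR T → true.
(a) not (veteran) — not met.
(b) ≥50% agricultural — satisfied.
(3): F OR T → true.
So Overall is satisfied (T AND T AND T).

Yes — exempt.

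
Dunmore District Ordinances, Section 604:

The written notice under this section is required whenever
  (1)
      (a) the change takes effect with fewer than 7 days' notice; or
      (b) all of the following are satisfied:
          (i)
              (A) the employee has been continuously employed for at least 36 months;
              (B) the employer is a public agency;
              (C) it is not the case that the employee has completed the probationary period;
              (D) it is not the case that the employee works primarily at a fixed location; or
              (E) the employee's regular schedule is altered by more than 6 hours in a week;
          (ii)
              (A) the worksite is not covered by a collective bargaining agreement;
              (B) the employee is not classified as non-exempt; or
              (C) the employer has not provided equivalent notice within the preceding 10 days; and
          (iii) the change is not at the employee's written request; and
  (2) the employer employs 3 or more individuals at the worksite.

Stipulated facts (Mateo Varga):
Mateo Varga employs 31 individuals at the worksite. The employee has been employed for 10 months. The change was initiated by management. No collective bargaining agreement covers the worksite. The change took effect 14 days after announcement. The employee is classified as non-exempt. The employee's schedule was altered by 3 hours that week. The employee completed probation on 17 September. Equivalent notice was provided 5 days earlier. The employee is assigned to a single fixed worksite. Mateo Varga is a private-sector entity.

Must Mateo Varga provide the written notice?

No — not required.

(a) < 7 days' notice — not met.
(A) tenure ≥ 36 mo. — not met.
(B) public agency — not satisfied.
(C) not (past probation) — fails.
(D) not (fixed location) — fails.
(E) schedule shift > 6h — fails.
(i): F OR F OR F OR F OR F → false.
(A) no CBA — satisfied.
(B) not (non-exempt) — not satisfied.
(C) no recent notice — not satisfied.
(ii) = T OR F OR F = true.
(iii) not employee-requested — satisfied.
(b): F AND T AND T → false.
(1) = F OR F = false.
(2) ≥ 3 at site — met.
So Overall is not satisfied (F AND T).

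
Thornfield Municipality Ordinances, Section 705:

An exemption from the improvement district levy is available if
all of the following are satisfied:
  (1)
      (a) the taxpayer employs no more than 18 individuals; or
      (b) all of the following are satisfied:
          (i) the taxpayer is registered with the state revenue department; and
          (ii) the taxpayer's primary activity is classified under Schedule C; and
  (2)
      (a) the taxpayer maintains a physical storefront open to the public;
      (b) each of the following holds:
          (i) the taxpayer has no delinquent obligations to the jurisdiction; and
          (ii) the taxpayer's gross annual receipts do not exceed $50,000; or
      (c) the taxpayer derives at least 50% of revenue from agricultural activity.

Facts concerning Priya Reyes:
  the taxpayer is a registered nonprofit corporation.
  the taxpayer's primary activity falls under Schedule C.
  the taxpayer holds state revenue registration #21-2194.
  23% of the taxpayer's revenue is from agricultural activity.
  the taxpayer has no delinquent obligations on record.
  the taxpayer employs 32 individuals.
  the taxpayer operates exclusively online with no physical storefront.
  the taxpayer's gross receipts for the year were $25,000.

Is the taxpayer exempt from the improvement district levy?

Yes — exempt.

(a) ≤ 18 employees — fails.
(i) state-registered — met.
(ii) Schedule C activity — met.
So (b) is satisfied (T AND T).
So (1) is satisfied (F OR T).
(a) has storefront — not met.
(i) no delinquency — holds.
(ii) receipts ≤ $50,000 — holds.
(b) = T AND T = true.
(c) ≥50% agricultural — fails.
(2): F OR T OR F → true.
Overall = T AND T = true.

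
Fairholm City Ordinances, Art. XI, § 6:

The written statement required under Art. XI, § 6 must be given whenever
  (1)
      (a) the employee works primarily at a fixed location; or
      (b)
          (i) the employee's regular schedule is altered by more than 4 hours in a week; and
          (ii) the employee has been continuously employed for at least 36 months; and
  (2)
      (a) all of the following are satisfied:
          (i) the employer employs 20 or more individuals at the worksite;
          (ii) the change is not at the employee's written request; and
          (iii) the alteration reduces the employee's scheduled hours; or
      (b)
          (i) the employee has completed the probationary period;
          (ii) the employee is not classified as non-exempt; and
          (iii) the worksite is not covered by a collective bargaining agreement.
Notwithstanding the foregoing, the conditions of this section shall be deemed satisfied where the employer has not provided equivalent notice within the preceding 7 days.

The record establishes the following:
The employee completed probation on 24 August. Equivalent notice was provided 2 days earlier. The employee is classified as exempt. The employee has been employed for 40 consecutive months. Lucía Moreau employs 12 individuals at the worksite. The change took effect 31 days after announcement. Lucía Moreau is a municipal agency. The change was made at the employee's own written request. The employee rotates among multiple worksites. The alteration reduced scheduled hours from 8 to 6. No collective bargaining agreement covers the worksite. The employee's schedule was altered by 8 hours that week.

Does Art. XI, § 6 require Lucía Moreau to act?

Yes — required.

(a) fixed location — fails.
(i) schedule shift > 4h — holds.
(ii) tenure ≥ 36 mo. — holds.
(b): T AND T → true.
(1) = F OR T = true.
(i) ≥ 20 at site — fails.
(ii) not employee-requested — not satisfied.
(iii) hours reduced — satisfied.
(a): F AND F AND T → false.
(i) past probation — holds.
(ii) not (non-exempt) — met.
(iii) no CBA — met.
So (b) is satisfied (T AND T AND T).
(2): F OR T → true.
Overall = T AND T = true.
Exception (no recent notice) — not satisfied.
Result: main true OR exception false → true.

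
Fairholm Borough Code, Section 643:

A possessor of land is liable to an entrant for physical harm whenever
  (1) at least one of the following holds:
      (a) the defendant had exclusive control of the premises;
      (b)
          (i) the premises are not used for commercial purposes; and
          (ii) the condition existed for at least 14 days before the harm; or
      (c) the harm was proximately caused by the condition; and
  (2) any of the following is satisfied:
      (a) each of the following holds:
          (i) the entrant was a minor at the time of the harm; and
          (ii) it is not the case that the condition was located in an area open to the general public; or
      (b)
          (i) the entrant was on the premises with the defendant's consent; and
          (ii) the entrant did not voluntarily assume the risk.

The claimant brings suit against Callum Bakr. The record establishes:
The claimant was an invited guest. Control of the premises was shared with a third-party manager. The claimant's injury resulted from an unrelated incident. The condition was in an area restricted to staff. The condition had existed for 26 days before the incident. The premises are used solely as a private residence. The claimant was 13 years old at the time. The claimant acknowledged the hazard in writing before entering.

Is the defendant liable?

(a) exclusive control — not satisfied.
(i) not (commercial use) — met.
(ii) condition ≥14 days old — satisfied.
So (b) is satisfied (T AND T).
(c) proximate cause — not met.
(1): F OR T OR F → true.
(i) entrant a minor — satisfied.
(ii) not (public area) — satisfied.
(a): T AND T → true.
(i) consent to enter — met.
(ii) no assumed risk — not satisfied.
(b) = T AND F = false.
So (2) is satisfied (T OR F).
So Overall is satisfied (T AND T).

Yes — liable.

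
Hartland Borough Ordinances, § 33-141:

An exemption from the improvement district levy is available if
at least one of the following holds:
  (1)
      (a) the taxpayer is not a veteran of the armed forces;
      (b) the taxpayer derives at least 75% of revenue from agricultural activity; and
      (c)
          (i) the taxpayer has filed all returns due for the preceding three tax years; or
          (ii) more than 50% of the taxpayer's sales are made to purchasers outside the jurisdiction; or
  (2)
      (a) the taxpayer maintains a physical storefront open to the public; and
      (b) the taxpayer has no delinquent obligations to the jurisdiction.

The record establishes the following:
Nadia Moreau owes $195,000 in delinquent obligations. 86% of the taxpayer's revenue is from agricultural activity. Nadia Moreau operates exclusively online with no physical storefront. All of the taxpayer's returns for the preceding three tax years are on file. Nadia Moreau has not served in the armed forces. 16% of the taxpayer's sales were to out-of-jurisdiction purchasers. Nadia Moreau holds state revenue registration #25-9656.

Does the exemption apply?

Yes — exempt.

(a) not (veteran) — holds.
(b) ≥75% agricultural — satisfied.
(i) returns current — met.
(ii) >50% out-of-jur. sales — not satisfied.
So (c) is satisfied (T OR F).
So (1) is satisfied (T AND T AND T).
(a) has storefront — not satisfied.
(b) no delinquency — fails.
(2) = F AND F = false.
Overall = T OR F = true.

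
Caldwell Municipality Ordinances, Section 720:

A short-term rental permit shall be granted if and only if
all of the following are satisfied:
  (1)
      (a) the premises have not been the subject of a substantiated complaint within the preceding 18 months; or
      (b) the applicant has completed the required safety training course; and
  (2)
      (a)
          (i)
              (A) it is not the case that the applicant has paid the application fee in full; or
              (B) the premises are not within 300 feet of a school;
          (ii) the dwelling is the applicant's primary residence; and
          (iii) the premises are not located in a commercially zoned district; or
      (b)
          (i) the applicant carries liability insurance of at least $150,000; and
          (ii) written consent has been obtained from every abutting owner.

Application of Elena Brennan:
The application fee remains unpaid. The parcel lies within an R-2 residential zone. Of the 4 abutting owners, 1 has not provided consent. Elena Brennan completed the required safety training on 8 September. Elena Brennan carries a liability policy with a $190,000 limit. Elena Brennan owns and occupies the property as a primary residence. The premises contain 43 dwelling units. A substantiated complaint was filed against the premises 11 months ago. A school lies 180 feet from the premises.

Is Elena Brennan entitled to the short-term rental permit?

Yes — granted.

(a) no complaint in 18 mo. — fails.
(b) safety training — satisfied.
So (1) is satisfied (F OR T).
(A) not (fee paid) — holds.
(B) ≥300 ft from school — not met.
(i): T OR F → true.
(ii) primary residence — satisfied.
(iii) not (commercially zoned) — holds.
(a) = T AND T AND T = true.
(i) insurance ≥ $150,000 — holds.
(ii) all abutters consent — not satisfied.
(b): T AND F → false.
(2): T OR F → true.
Overall: T AND T → true.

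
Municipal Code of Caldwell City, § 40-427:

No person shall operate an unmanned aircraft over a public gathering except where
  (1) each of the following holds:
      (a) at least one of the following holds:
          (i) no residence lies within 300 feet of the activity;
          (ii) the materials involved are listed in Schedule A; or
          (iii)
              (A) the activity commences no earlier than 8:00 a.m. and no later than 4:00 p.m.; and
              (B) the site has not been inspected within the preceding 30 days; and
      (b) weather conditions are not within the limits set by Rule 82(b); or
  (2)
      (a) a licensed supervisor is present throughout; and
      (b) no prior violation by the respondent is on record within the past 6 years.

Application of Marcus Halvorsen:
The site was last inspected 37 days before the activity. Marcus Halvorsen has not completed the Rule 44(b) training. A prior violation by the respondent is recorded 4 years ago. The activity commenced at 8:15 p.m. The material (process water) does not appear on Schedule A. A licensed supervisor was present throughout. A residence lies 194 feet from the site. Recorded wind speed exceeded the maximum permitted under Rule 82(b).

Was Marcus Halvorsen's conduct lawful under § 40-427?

No — unlawful.

(i) no residence in 300 ft — not satisfied.
(ii) Schedule A material — fails.
(A) start within hours — fails.
(B) not (site inspected) — holds.
(iii) = F AND T = false.
(a) = F OR F OR F = false.
(b) not (weather ok) — met.
(1) = F AND T = false.
(a) supervisor present — satisfied.
(b) no prior violation — not met.
(2): T AND F → false.
Overall = F OR F = false.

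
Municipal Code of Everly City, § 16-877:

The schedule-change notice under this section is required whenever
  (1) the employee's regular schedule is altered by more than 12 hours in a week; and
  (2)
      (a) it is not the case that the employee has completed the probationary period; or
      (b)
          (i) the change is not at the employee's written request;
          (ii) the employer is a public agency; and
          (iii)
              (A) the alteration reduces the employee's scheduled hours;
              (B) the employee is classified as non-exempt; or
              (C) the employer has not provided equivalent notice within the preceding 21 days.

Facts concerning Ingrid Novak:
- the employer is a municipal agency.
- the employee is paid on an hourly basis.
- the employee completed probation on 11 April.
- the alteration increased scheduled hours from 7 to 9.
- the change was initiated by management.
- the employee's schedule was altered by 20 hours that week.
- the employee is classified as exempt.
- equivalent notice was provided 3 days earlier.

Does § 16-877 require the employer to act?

(1) schedule shift > 12h — met.
(a) not (past probation) — fails.
(i) not employee-requested — satisfied.
(ii) public agency — satisfied.
(A) hours reduced — fails.
(B) non-exempt — fails.
(C) no recent notice — not satisfied.
(iii): F OR F OR F → false.
So (b) is not satisfied (T AND T AND F).
(2) = F OR F = false.
Overall: T AND F → false.

No — not required.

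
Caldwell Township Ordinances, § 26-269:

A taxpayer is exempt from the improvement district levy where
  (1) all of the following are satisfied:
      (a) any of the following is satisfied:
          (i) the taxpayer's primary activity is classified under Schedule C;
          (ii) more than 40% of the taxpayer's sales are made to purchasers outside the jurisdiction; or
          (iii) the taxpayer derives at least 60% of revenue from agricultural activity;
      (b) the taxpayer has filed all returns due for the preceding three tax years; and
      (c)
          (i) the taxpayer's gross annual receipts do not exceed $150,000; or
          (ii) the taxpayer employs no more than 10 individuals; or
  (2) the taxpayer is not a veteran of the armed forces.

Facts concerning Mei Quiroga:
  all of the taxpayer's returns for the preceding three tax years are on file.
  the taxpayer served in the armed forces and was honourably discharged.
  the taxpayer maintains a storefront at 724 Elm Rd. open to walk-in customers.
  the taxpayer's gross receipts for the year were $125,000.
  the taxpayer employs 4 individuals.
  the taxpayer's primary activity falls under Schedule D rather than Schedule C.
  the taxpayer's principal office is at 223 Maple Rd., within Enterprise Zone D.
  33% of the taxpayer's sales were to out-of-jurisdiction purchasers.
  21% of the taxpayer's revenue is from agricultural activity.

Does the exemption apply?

No — not exempt.

(i) Schedule C activity — not satisfied.
(ii) >40% out-of-jur. sales — fails.
(iii) ≥60% agricultural — not met.
(a) = F OR F OR F = false.
(b) returns current — holds.
(i) receipts ≤ $150,000 — holds.
(ii) ≤ 10 employees — satisfied.
(c): T OR T → true.
So (1) is not satisfied (F AND T AND T).
(2) not (veteran) — not satisfied.
Overall: F OR F → false.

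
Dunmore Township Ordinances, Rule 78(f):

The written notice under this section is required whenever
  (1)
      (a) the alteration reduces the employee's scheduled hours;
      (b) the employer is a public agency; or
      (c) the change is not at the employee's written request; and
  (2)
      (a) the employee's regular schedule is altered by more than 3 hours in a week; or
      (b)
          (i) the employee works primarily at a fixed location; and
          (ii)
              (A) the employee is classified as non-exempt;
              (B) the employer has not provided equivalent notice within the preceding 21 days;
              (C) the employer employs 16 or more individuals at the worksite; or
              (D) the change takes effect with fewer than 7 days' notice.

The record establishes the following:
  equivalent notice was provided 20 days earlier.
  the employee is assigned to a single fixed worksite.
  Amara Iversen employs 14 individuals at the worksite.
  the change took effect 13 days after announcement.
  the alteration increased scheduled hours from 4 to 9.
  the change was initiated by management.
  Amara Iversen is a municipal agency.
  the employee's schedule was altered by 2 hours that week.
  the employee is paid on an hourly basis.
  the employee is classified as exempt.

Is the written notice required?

(a) hours reduced — not met.
(b) public agency — satisfied.
(c) not employee-requested — met.
(1) = F OR T OR T = true.
(a) schedule shift > 3h — fails.
(i) fixed location — satisfied.
(A) non-exempt — not satisfied.
(B) no recent notice — fails.
(C) ≥ 16 at site — not satisfied.
(D) < 7 days' notice — not satisfied.
(ii) = F OR F OR F OR F = false.
So (b) is not satisfied (T AND F).
(2): F OR F → false.
Overall: T AND F → false.

No — not required.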